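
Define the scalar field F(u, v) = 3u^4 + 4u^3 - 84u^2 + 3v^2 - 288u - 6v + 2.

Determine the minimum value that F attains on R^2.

F(u,v) separates as P(u) + Q(v) + 2, so its minimum is min P + min Q + 2.
P'(u) = 12(u - 4)(u + 2)(u + 3) vanishes at u ∈ {-3, -2, 4}; Q'(v) = 6v - 6 vanishes at v ∈ {1}.
Local minima of P (where P''>0): P(-3)=243, P(4)=-1472. Local minima of Q: Q(1)=-3.
So the global minimum of F is P(4) + Q(1) + 2 = -1472 − 3 + 2 = -1473, attained at (4, 1).

-1473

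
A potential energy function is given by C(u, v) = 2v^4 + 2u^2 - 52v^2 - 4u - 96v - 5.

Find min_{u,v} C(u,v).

C(u,v) separates as P(u) + Q(v) − 5, so its minimum is min P + min Q − 5.
P'(u) = 4u - 4 vanishes at u ∈ {1}; Q'(v) = 8(v - 4)(v + 1)(v + 3) vanishes at v ∈ {-3, -1, 4}.
Local minima of P (where P''>0): P(1)=-2. Local minima of Q: Q(-3)=-18, Q(4)=-704.
So the global minimum of C is P(1) + Q(4) − 5 = -2 − 704 − 5 = -711, attained at (1, 4).

-711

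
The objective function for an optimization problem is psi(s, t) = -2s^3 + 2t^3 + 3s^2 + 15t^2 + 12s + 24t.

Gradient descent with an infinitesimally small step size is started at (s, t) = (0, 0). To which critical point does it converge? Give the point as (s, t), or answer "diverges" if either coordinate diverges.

psi is separable, so gradient descent decouples: s follows -∂psi/∂s, t follows -∂psi/∂t.
∂psi/∂s = -6(s - 2)(s + 1); at s=0 this is 12, so s decreases.
∂psi/∂t = 6(t + 1)(t + 4); at t=0 this is 24, so t decreases.
s converges to its nearest critical value -1 (a local min of the s-part); t converges to -1. The iterate converges to (-1, -1).

(-1, -1)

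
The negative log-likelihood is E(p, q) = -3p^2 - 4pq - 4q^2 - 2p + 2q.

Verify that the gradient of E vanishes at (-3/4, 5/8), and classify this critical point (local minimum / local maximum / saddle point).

∇E = (-6p - 4q - 2, -4p - 8q + 2); substituting (-3/4, 5/8) gives ∇E = (0, 0), so (-3/4, 5/8) is indeed a critical point.
The Hessian of E is constant: H = [[-6, -4], [-4, -8]].
det(H) = (-6)·(-8) − (-4)² = 32.
det(H) > 0 and tr(H) = -14 < 0, so H is negative definite and the point is a local maximum.

local maximum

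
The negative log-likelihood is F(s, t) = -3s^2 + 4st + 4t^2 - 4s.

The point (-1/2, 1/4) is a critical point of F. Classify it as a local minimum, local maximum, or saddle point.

The Hessian of F is constant: H = [[-6, 4], [4, 8]].
det(H) = (-6)·8 − 4² = -64.
Since det(H) < 0, H is indefinite and the critical point is a saddle point.

saddle point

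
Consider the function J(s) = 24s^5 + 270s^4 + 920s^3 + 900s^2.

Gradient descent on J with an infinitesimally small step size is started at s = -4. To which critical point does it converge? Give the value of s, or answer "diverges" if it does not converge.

-3

J'(s) = 120s(s + 1)(s + 3)(s + 5), so J'(-4) = -1440.
Gradient descent moves in the -J' direction, i.e. s is increasing.
The nearest critical point in that direction is s = -3, where J'' = 1440 > 0 (a local minimum). The iterate converges there.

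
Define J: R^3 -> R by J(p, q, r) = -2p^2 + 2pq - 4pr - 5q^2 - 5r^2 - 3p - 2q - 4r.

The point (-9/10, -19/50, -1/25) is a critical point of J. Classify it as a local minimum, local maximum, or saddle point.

local maximum

The Hessian is constant: H = [[-4, 2, -4], [2, -10, 0], [-4, 0, -10]].
Leading principal minors: Δ₁ = -4, Δ₂ = 36, Δ₃ = -200.
The minors alternate sign starting negative (−, +, −), so H is negative definite: a local maximum.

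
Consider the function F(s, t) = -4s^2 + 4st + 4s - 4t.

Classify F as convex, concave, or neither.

neither

F is quadratic, so its Hessian is the constant matrix H = [[-8, 4], [4, 0]].
det(H) = -16, tr(H) = -8.
det(H) < 0, so H is indefinite: neither convex nor concave.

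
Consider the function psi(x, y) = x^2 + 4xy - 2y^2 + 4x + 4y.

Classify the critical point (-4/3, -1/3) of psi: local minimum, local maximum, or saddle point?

saddle point

The Hessian of psi is constant: H = [[2, 4], [4, -4]].
det(H) = 2·(-4) − 4² = -24.
Since det(H) < 0, H is indefinite and the critical point is a saddle point.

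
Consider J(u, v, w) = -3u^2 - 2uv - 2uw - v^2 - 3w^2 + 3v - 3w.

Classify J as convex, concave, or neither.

J is quadratic, so its Hessian is the constant matrix H = [[-6, -2, -2], [-2, -2, 0], [-2, 0, -6]].
Leading principal minors: -6, 8, -40.
Signs alternate −, +, − ⇒ H ≺ 0 ⇒ concave.

concave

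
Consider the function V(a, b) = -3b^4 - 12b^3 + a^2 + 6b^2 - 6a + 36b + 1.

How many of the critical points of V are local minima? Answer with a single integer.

V separates as a function of a plus a function of b, so ∇V=0 decouples.
∂V/∂a = 2(a - 3) = 0 at a ∈ {3}; ∂V/∂b = -12(b - 1)(b + 1)(b + 3) = 0 at b ∈ {-3, -1, 1}.
The Hessian is diagonal: diag(V_aa, V_bb). Second derivatives: V_aa(3)=2; V_bb(-3)=-96, V_bb(-1)=48, V_bb(1)=-96.
Local minima occur where both diagonal entries positive: (3, -1). Count: 1.

1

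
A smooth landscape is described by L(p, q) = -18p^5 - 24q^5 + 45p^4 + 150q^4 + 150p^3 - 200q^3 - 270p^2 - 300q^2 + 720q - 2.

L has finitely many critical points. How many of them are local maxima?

4

L separates as a function of p plus a function of q, so ∇L=0 decouples.
∂L/∂p = -90p(p - 3)(p - 1)(p + 2) = 0 at p ∈ {-2, 0, 1, 3}; ∂L/∂q = -120(q - 3)(q - 2)(q - 1)(q + 1) = 0 at q ∈ {-1, 1, 2, 3}.
The Hessian is diagonal: diag(L_pp, L_qq). Second derivatives: L_pp(-2)=2700, L_pp(0)=-540, L_pp(1)=540, L_pp(3)=-2700; L_qq(-1)=2880, L_qq(1)=-480, L_qq(2)=360, L_qq(3)=-960.
Local maxima occur where both diagonal entries negative: (0, 1), (0, 3), (3, 1), (3, 3). Count: 4.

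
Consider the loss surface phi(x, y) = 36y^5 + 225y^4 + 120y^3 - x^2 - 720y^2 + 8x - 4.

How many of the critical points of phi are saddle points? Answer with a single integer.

phi separates as a function of x plus a function of y, so ∇phi=0 decouples.
∂phi/∂x = -2(x - 4) = 0 at x ∈ {4}; ∂phi/∂y = 180y(y - 1)(y + 2)(y + 4) = 0 at y ∈ {-4, -2, 0, 1}.
The Hessian is diagonal: diag(phi_xx, phi_yy). Second derivatives: phi_xx(4)=-2; phi_yy(-4)=-7200, phi_yy(-2)=2160, phi_yy(0)=-1440, phi_yy(1)=2700.
Saddle points occur where the two diagonal entries have opposite signs: (4, -2), (4, 1). Count: 2.

2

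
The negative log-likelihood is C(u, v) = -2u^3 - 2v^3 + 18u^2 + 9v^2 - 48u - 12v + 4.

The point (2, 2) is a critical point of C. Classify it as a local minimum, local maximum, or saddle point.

The mixed partial ∂²C/∂u∂v is 0, so the Hessian at any point is diag(C_uu, C_vv) = diag(12(-u + 3), 6(-2v + 3)).
At (2, 2): H = diag(12, -6).
The eigenvalues have opposite signs, so H is indefinite: a saddle point.

saddle point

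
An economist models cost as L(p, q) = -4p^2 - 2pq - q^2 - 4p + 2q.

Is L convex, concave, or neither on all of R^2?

L is quadratic, so its Hessian is the constant matrix H = [[-8, -2], [-2, -2]].
det(H) = 12, tr(H) = -10.
det(H) > 0 and tr(H) < 0, so H is negative definite everywhere: concave.

concave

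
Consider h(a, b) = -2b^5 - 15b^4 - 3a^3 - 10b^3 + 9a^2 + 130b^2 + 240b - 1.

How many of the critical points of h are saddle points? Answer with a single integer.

h separates as a function of a plus a function of b, so ∇h=0 decouples.
∂h/∂a = -9a(a - 2) = 0 at a ∈ {0, 2}; ∂h/∂b = -10(b - 2)(b + 1)(b + 3)(b + 4) = 0 at b ∈ {-4, -3, -1, 2}.
The Hessian is diagonal: diag(h_aa, h_bb). Second derivatives: h_aa(0)=18, h_aa(2)=-18; h_bb(-4)=180, h_bb(-3)=-100, h_bb(-1)=180, h_bb(2)=-900.
Saddle points occur where the two diagonal entries have opposite signs: (0, -3), (0, 2), (2, -4), (2, -1). Count: 4.

4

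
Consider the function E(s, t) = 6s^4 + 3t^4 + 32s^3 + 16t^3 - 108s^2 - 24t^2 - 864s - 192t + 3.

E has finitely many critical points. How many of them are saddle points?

4

E separates as a function of s plus a function of t, so ∇E=0 decouples.
∂E/∂s = 24(s - 3)(s + 3)(s + 4) = 0 at s ∈ {-4, -3, 3}; ∂E/∂t = 12(t - 2)(t + 2)(t + 4) = 0 at t ∈ {-4, -2, 2}.
The Hessian is diagonal: diag(E_ss, E_tt). Second derivatives: E_ss(-4)=168, E_ss(-3)=-144, E_ss(3)=1008; E_tt(-4)=144, E_tt(-2)=-96, E_tt(2)=288.
Saddle points occur where the two diagonal entries have opposite signs: (-4, -2), (-3, -4), (-3, 2), (3, -2). Count: 4.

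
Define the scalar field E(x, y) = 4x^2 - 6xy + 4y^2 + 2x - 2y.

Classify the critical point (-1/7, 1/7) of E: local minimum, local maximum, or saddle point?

The Hessian of E is constant: H = [[8, -6], [-6, 8]].
det(H) = 8·8 − (-6)² = 28.
det(H) > 0 and tr(H) = 16 > 0, so H is positive definite and the point is a local minimum.

local minimum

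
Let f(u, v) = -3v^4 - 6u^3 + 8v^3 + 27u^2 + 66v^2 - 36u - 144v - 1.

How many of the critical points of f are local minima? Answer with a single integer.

f separates as a function of u plus a function of v, so ∇f=0 decouples.
∂f/∂u = -18(u - 2)(u - 1) = 0 at u ∈ {1, 2}; ∂f/∂v = -12(v - 4)(v - 1)(v + 3) = 0 at v ∈ {-3, 1, 4}.
The Hessian is diagonal: diag(f_uu, f_vv). Second derivatives: f_uu(1)=18, f_uu(2)=-18; f_vv(-3)=-336, f_vv(1)=144, f_vv(4)=-252.
Local minima occur where both diagonal entries positive: (1, 1). Count: 1.

1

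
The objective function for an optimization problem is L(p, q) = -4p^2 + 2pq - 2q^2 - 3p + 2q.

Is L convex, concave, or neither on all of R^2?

L is quadratic, so its Hessian is the constant matrix H = [[-8, 2], [2, -4]].
det(H) = 28, tr(H) = -12.
det(H) > 0 and tr(H) < 0, so H is negative definite everywhere: concave.

concave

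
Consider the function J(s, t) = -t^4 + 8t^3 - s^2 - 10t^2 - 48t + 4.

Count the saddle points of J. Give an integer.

1

J separates as a function of s plus a function of t, so ∇J=0 decouples.
∂J/∂s = -2s = 0 at s ∈ {0}; ∂J/∂t = -4(t - 4)(t - 3)(t + 1) = 0 at t ∈ {-1, 3, 4}.
The Hessian is diagonal: diag(J_ss, J_tt). Second derivatives: J_ss(0)=-2; J_tt(-1)=-80, J_tt(3)=16, J_tt(4)=-20.
Saddle points occur where the two diagonal entries have opposite signs: (0, 3). Count: 1.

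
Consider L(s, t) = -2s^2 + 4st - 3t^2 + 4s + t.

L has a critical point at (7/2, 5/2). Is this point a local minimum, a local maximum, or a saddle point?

The Hessian of L is constant: H = [[-4, 4], [4, -6]].
det(H) = (-4)·(-6) − 4² = 8.
det(H) > 0 and tr(H) = -10 < 0, so H is negative definite and the point is a local maximum.

local maximum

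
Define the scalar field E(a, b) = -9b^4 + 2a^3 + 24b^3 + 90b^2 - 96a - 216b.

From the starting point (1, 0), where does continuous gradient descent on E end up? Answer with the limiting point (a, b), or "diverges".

(4, 1)

E is separable, so gradient descent decouples: a follows -∂E/∂a, b follows -∂E/∂b.
∂E/∂a = 6(a - 4)(a + 4); at a=1 this is -90, so a increases.
∂E/∂b = -36(b - 3)(b - 1)(b + 2); at b=0 this is -216, so b increases.
a converges to its nearest critical value 4 (a local min of the a-part); b converges to 1. The iterate converges to (4, 1).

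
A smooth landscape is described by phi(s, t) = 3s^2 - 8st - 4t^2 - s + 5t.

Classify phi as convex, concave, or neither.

neither

phi is quadratic, so its Hessian is the constant matrix H = [[6, -8], [-8, -8]].
det(H) = -112, tr(H) = -2.
det(H) < 0, so H is indefinite: neither convex nor concave.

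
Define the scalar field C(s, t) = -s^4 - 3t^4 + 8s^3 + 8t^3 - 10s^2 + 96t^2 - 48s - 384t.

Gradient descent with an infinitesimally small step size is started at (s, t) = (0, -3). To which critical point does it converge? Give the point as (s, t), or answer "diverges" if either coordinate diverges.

C is separable, so gradient descent decouples: s follows -∂C/∂s, t follows -∂C/∂t.
∂C/∂s = -4(s - 4)(s - 3)(s + 1); at s=0 this is -48, so s increases.
∂C/∂t = -12(t - 4)(t - 2)(t + 4); at t=-3 this is -420, so t increases.
s converges to its nearest critical value 3 (a local min of the s-part); t converges to 2. The iterate converges to (3, 2).

(3, 2)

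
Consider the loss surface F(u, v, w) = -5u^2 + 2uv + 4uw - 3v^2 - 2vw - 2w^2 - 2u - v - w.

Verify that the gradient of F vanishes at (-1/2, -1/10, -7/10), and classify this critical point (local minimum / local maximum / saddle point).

local maximum

∇F = (-10u + 2v + 4w - 2, 2u - 6v - 2w - 1, 4u - 2v - 4w - 1); substituting (-1/2, -1/10, -7/10) gives ∇F = (0, 0, 0), so (-1/2, -1/10, -7/10) is indeed a critical point.
The Hessian is constant: H = [[-10, 2, 4], [2, -6, -2], [4, -2, -4]].
Leading principal minors: Δ₁ = -10, Δ₂ = 56, Δ₃ = -120.
The minors alternate sign starting negative (−, +, −), so H is negative definite: a local maximum.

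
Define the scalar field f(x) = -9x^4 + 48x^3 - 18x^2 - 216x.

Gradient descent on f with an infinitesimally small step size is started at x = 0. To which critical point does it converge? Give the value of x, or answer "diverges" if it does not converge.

f'(x) = -36(x - 3)(x - 2)(x + 1), so f'(0) = -216.
Gradient descent moves in the -f' direction, i.e. x is increasing.
The nearest critical point in that direction is x = 2, where f'' = 108 > 0 (a local minimum). The iterate converges there.

2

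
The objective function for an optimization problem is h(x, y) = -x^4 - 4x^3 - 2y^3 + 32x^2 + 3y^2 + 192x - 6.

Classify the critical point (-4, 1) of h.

local maximum

The mixed partial ∂²h/∂x∂y is 0, so the Hessian at any point is diag(h_xx, h_yy) = diag(4(-3x^2 - 6x + 16), 6(-2y + 1)).
At (-4, 1): H = diag(-32, -6).
Both eigenvalues are negative, so H is negative definite: a local maximum.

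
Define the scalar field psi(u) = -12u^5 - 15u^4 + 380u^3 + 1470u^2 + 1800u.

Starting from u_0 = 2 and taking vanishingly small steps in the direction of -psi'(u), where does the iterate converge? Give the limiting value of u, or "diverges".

psi'(u) = -60(u - 5)(u + 1)(u + 2)(u + 3), so psi'(2) = 10800.
Gradient descent moves in the -psi' direction, i.e. u is decreasing.
The nearest critical point in that direction is u = -1, where psi'' = 720 > 0 (a local minimum). The iterate converges there.

-1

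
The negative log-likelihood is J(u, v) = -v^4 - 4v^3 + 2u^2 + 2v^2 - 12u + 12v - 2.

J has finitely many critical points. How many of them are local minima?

1

J separates as a function of u plus a function of v, so ∇J=0 decouples.
∂J/∂u = 4(u - 3) = 0 at u ∈ {3}; ∂J/∂v = -4(v - 1)(v + 1)(v + 3) = 0 at v ∈ {-3, -1, 1}.
The Hessian is diagonal: diag(J_uu, J_vv). Second derivatives: J_uu(3)=4; J_vv(-3)=-32, J_vv(-1)=16, J_vv(1)=-32.
Local minima occur where both diagonal entries positive: (3, -1). Count: 1.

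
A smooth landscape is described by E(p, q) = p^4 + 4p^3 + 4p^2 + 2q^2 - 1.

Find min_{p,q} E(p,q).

-1

E(p,q) separates as A(p) + B(q) − 1, so its minimum is min A + min B − 1.
A'(p) = 4p(p + 1)(p + 2) vanishes at p ∈ {-2, -1, 0}; B'(q) = 4q vanishes at q ∈ {0}.
Local minima of A (where A''>0): A(-2)=0, A(0)=0. Local minima of B: B(0)=0.
So the global minimum of E is A(-2) + B(0) − 1 = 0 + 0 − 1 = -1, attained at (-2, 0).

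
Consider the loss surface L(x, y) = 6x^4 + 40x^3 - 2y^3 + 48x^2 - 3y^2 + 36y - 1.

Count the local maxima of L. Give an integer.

L separates as a function of x plus a function of y, so ∇L=0 decouples.
∂L/∂x = 24x(x + 1)(x + 4) = 0 at x ∈ {-4, -1, 0}; ∂L/∂y = -6(y - 2)(y + 3) = 0 at y ∈ {-3, 2}.
The Hessian is diagonal: diag(L_xx, L_yy). Second derivatives: L_xx(-4)=288, L_xx(-1)=-72, L_xx(0)=96; L_yy(-3)=30, L_yy(2)=-30.
Local maxima occur where both diagonal entries negative: (-1, 2). Count: 1.

1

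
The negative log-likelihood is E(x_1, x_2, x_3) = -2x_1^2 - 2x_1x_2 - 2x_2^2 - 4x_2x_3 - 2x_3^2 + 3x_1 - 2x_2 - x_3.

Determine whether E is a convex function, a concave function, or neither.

E is quadratic, so its Hessian is the constant matrix H = [[-4, -2, 0], [-2, -4, -4], [0, -4, -4]].
Leading principal minors: -4, 12, 16.
Neither pattern holds ⇒ H is indefinite ⇒ neither convex nor concave.

neither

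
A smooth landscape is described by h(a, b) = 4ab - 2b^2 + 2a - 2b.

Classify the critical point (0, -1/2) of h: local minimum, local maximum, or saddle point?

saddle point

The Hessian of h is constant: H = [[0, 4], [4, -4]].
det(H) = 0·(-4) − 4² = -16.
Since det(H) < 0, H is indefinite and the critical point is a saddle point.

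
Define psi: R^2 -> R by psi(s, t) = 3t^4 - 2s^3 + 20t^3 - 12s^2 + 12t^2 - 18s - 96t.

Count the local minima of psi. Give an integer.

2

psi separates as a function of s plus a function of t, so ∇psi=0 decouples.
∂psi/∂s = -6(s + 1)(s + 3) = 0 at s ∈ {-3, -1}; ∂psi/∂t = 12(t - 1)(t + 2)(t + 4) = 0 at t ∈ {-4, -2, 1}.
The Hessian is diagonal: diag(psi_ss, psi_tt). Second derivatives: psi_ss(-3)=12, psi_ss(-1)=-12; psi_tt(-4)=120, psi_tt(-2)=-72, psi_tt(1)=180.
Local minima occur where both diagonal entries positive: (-3, -4), (-3, 1). Count: 2.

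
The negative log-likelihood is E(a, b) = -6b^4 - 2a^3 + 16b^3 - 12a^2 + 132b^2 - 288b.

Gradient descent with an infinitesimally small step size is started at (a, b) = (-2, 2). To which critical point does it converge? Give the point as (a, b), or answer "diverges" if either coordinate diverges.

E is separable, so gradient descent decouples: a follows -∂E/∂a, b follows -∂E/∂b.
∂E/∂a = -6a(a + 4); at a=-2 this is 24, so a decreases.
∂E/∂b = -24(b - 4)(b - 1)(b + 3); at b=2 this is 240, so b decreases.
a converges to its nearest critical value -4 (a local min of the a-part); b converges to 1. The iterate converges to (-4, 1).

(-4, 1)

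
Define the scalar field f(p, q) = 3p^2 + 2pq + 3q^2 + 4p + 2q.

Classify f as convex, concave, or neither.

convex

f is quadratic, so its Hessian is the constant matrix H = [[6, 2], [2, 6]].
det(H) = 32, tr(H) = 12.
det(H) > 0 and tr(H) > 0, so H is positive definite everywhere: convex.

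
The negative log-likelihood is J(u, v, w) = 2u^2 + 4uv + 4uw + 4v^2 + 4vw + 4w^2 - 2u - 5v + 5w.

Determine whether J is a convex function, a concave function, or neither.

J is quadratic, so its Hessian is the constant matrix H = [[4, 4, 4], [4, 8, 4], [4, 4, 8]].
Leading principal minors: 4, 16, 64.
All positive ⇒ H ≻ 0 ⇒ convex.

convex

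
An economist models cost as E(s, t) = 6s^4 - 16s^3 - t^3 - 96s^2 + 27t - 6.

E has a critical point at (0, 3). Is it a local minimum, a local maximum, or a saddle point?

local maximum

The mixed partial ∂²E/∂s∂t is 0, so the Hessian at any point is diag(E_ss, E_tt) = diag(24(3s^2 - 4s - 8), -6t).
At (0, 3): H = diag(-192, -18).
Both eigenvalues are negative, so H is negative definite: a local maximum.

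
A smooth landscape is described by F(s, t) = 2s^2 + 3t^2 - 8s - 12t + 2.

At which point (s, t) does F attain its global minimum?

(2, 2)

F(s,t) separates as P(s) + Q(t) + 2, so its minimum is min P + min Q + 2.
P'(s) = 4s - 8 vanishes at s ∈ {2}; Q'(t) = 6(t - 2) vanishes at t ∈ {2}.
Local minima of P (where P''>0): P(2)=-8. Local minima of Q: Q(2)=-12.
So the global minimum of F is P(2) + Q(2) + 2 = -8 − 12 + 2 = -18, attained at (2, 2).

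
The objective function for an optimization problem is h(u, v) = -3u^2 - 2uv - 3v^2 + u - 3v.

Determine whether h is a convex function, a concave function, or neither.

h is quadratic, so its Hessian is the constant matrix H = [[-6, -2], [-2, -6]].
det(H) = 32, tr(H) = -12.
det(H) > 0 and tr(H) < 0, so H is negative definite everywhere: concave.

concave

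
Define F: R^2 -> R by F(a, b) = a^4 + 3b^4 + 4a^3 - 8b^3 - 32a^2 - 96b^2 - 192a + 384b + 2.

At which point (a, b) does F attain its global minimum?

F(a,b) separates as P(a) + Q(b) + 2, so its minimum is min P + min Q + 2.
P'(a) = 4(a - 4)(a + 3)(a + 4) vanishes at a ∈ {-4, -3, 4}; Q'(b) = 12(b - 4)(b - 2)(b + 4) vanishes at b ∈ {-4, 2, 4}.
Local minima of P (where P''>0): P(-4)=256, P(4)=-768. Local minima of Q: Q(-4)=-1792, Q(4)=256.
So the global minimum of F is P(4) + Q(-4) + 2 = -768 − 1792 + 2 = -2558, attained at (4, -4).

(4, -4)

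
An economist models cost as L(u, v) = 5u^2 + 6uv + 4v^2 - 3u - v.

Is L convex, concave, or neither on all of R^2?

convex

L is quadratic, so its Hessian is the constant matrix H = [[10, 6], [6, 8]].
det(H) = 44, tr(H) = 18.
det(H) > 0 and tr(H) > 0, so H is positive definite everywhere: convex.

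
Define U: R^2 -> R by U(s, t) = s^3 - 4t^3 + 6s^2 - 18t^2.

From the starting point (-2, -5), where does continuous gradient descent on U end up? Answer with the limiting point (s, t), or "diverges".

(0, -3)

U is separable, so gradient descent decouples: s follows -∂U/∂s, t follows -∂U/∂t.
∂U/∂s = 3s(s + 4); at s=-2 this is -12, so s increases.
∂U/∂t = -12t(t + 3); at t=-5 this is -120, so t increases.
s converges to its nearest critical value 0 (a local min of the s-part); t converges to -3. The iterate converges to (0, -3).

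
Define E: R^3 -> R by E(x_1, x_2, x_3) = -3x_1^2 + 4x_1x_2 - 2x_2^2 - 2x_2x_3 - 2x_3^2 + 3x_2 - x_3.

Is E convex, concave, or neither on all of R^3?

concave

E is quadratic, so its Hessian is the constant matrix H = [[-6, 4, 0], [4, -4, -2], [0, -2, -4]].
Leading principal minors: -6, 8, -8.
Signs alternate −, +, − ⇒ H ≺ 0 ⇒ concave.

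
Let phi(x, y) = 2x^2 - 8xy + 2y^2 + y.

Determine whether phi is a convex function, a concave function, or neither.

phi is quadratic, so its Hessian is the constant matrix H = [[4, -8], [-8, 4]].
det(H) = -48, tr(H) = 8.
det(H) < 0, so H is indefinite: neither convex nor concave.

neither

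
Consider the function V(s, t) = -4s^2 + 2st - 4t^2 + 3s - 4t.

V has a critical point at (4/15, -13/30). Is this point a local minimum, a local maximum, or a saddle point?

local maximum

The Hessian of V is constant: H = [[-8, 2], [2, -8]].
det(H) = (-8)·(-8) − 2² = 60.
det(H) > 0 and tr(H) = -16 < 0, so H is negative definite and the point is a local maximum.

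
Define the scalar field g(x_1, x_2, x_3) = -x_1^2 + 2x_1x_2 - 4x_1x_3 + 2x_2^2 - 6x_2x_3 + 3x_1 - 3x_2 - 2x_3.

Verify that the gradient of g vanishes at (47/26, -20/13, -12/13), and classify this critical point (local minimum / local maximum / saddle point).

saddle point

∇g = (-2x_1 + 2x_2 - 4x_3 + 3, 2x_1 + 4x_2 - 6x_3 - 3, -4x_1 - 6x_2 - 2); substituting (47/26, -20/13, -12/13) gives ∇g = (0, 0, 0), so (47/26, -20/13, -12/13) is indeed a critical point.
The Hessian is constant: H = [[-2, 2, -4], [2, 4, -6], [-4, -6, 0]].
Leading principal minors: Δ₁ = -2, Δ₂ = -12, Δ₃ = 104.
The minors fit neither the all-positive nor the alternating-sign pattern, so H is indefinite: a saddle point.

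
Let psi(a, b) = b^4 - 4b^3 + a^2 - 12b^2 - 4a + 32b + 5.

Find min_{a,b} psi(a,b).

psi(a,b) separates as P(a) + Q(b) + 5, so its minimum is min P + min Q + 5.
P'(a) = 2a - 4 vanishes at a ∈ {2}; Q'(b) = 4(b - 4)(b - 1)(b + 2) vanishes at b ∈ {-2, 1, 4}.
Local minima of P (where P''>0): P(2)=-4. Local minima of Q: Q(-2)=-64, Q(4)=-64.
So the global minimum of psi is P(2) + Q(-2) + 5 = -4 − 64 + 5 = -63, attained at (2, -2).

-63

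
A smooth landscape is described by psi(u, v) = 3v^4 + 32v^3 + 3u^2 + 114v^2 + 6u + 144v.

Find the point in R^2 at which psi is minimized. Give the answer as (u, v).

psi(u,v) separates as P(u) + Q(v), so its minimum is min P + min Q.
P'(u) = 6u + 6 vanishes at u ∈ {-1}; Q'(v) = 12(v + 1)(v + 3)(v + 4) vanishes at v ∈ {-4, -3, -1}.
Local minima of P (where P''>0): P(-1)=-3. Local minima of Q: Q(-4)=-32, Q(-1)=-59.
So the global minimum of psi is P(-1) + Q(-1) = -3 − 59 = -62, attained at (-1, -1).

(-1, -1)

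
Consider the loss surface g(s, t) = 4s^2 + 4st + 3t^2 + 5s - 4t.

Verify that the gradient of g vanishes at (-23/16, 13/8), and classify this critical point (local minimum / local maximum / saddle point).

local minimum

∇g = (8s + 4t + 5, 4s + 6t - 4); substituting (-23/16, 13/8) gives ∇g = (0, 0), so (-23/16, 13/8) is indeed a critical point.
The Hessian of g is constant: H = [[8, 4], [4, 6]].
det(H) = 8·6 − 4² = 32.
det(H) > 0 and tr(H) = 14 > 0, so H is positive definite and the point is a local minimum.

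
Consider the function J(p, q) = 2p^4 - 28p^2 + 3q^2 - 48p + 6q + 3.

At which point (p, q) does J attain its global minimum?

(3, -1)

J(p,q) separates as A(p) + B(q) + 3, so its minimum is min A + min B + 3.
A'(p) = 8(p - 3)(p + 1)(p + 2) vanishes at p ∈ {-2, -1, 3}; B'(q) = 6q + 6 vanishes at q ∈ {-1}.
Local minima of A (where A''>0): A(-2)=16, A(3)=-234. Local minima of B: B(-1)=-3.
So the global minimum of J is A(3) + B(-1) + 3 = -234 − 3 + 3 = -234, attained at (3, -1).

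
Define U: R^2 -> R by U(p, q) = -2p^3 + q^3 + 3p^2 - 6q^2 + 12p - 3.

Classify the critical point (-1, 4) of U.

The mixed partial ∂²U/∂p∂q is 0, so the Hessian at any point is diag(U_pp, U_qq) = diag(6(-2p + 1), 6(q - 2)).
At (-1, 4): H = diag(18, 12).
Both eigenvalues are positive, so H is positive definite: a local minimum.

local minimum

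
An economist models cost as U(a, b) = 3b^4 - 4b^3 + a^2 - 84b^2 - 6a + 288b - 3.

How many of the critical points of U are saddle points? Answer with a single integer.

U separates as a function of a plus a function of b, so ∇U=0 decouples.
∂U/∂a = 2(a - 3) = 0 at a ∈ {3}; ∂U/∂b = 12(b - 3)(b - 2)(b + 4) = 0 at b ∈ {-4, 2, 3}.
The Hessian is diagonal: diag(U_aa, U_bb). Second derivatives: U_aa(3)=2; U_bb(-4)=504, U_bb(2)=-72, U_bb(3)=84.
Saddle points occur where the two diagonal entries have opposite signs: (3, 2). Count: 1.

1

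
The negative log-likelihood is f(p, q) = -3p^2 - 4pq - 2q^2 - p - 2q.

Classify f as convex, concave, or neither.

concave

f is quadratic, so its Hessian is the constant matrix H = [[-6, -4], [-4, -4]].
det(H) = 8, tr(H) = -10.
det(H) > 0 and tr(H) < 0, so H is negative definite everywhere: concave.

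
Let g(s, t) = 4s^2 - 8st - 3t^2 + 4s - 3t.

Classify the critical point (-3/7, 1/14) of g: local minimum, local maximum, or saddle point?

saddle point

The Hessian of g is constant: H = [[8, -8], [-8, -6]].
det(H) = 8·(-6) − (-8)² = -112.
Since det(H) < 0, H is indefinite and the critical point is a saddle point.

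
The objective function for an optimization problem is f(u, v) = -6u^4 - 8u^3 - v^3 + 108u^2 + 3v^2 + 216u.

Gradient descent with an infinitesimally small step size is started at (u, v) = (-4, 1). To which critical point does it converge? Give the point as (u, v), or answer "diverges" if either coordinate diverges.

diverges

f is separable, so gradient descent decouples: u follows -∂f/∂u, v follows -∂f/∂v.
∂f/∂u = -24(u - 3)(u + 1)(u + 3); at u=-4 this is 504, so u decreases.
∂f/∂v = -3v(v - 2); at v=1 this is 3, so v decreases.
The u-coordinate has no critical point in that direction and runs off to infinity.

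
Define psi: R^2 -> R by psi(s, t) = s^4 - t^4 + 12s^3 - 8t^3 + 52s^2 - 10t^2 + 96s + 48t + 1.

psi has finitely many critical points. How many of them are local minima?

psi separates as a function of s plus a function of t, so ∇psi=0 decouples.
∂psi/∂s = 4(s + 2)(s + 3)(s + 4) = 0 at s ∈ {-4, -3, -2}; ∂psi/∂t = -4(t - 1)(t + 3)(t + 4) = 0 at t ∈ {-4, -3, 1}.
The Hessian is diagonal: diag(psi_ss, psi_tt). Second derivatives: psi_ss(-4)=8, psi_ss(-3)=-4, psi_ss(-2)=8; psi_tt(-4)=-20, psi_tt(-3)=16, psi_tt(1)=-80.
Local minima occur where both diagonal entries positive: (-4, -3), (-2, -3). Count: 2.

2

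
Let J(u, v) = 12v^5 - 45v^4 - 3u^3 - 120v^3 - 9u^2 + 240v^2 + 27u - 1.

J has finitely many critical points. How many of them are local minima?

2

J separates as a function of u plus a function of v, so ∇J=0 decouples.
∂J/∂u = -9(u - 1)(u + 3) = 0 at u ∈ {-3, 1}; ∂J/∂v = 60v(v - 4)(v - 1)(v + 2) = 0 at v ∈ {-2, 0, 1, 4}.
The Hessian is diagonal: diag(J_uu, J_vv). Second derivatives: J_uu(-3)=36, J_uu(1)=-36; J_vv(-2)=-2160, J_vv(0)=480, J_vv(1)=-540, J_vv(4)=4320.
Local minima occur where both diagonal entries positive: (-3, 0), (-3, 4). Count: 2.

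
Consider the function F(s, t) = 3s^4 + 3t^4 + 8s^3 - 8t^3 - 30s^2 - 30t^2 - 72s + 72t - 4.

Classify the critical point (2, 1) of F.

The mixed partial ∂²F/∂s∂t is 0, so the Hessian at any point is diag(F_ss, F_tt) = diag(12(3s^2 + 4s - 5), 12(3t^2 - 4t - 5)).
At (2, 1): H = diag(180, -72).
The eigenvalues have opposite signs, so H is indefinite: a saddle point.

saddle point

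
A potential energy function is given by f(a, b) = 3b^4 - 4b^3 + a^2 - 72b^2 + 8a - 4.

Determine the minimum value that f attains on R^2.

f(a,b) separates as P(a) + Q(b) − 4, so its minimum is min P + min Q − 4.
P'(a) = 2a + 8 vanishes at a ∈ {-4}; Q'(b) = 12b(b - 4)(b + 3) vanishes at b ∈ {-3, 0, 4}.
Local minima of P (where P''>0): P(-4)=-16. Local minima of Q: Q(-3)=-297, Q(4)=-640.
So the global minimum of f is P(-4) + Q(4) − 4 = -16 − 640 − 4 = -660, attained at (-4, 4).

-660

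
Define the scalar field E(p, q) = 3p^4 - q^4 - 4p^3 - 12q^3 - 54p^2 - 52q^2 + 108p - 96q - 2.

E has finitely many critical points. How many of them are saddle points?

E separates as a function of p plus a function of q, so ∇E=0 decouples.
∂E/∂p = 12(p - 3)(p - 1)(p + 3) = 0 at p ∈ {-3, 1, 3}; ∂E/∂q = -4(q + 2)(q + 3)(q + 4) = 0 at q ∈ {-4, -3, -2}.
The Hessian is diagonal: diag(E_pp, E_qq). Second derivatives: E_pp(-3)=288, E_pp(1)=-96, E_pp(3)=144; E_qq(-4)=-8, E_qq(-3)=4, E_qq(-2)=-8.
Saddle points occur where the two diagonal entries have opposite signs: (-3, -4), (-3, -2), (1, -3), (3, -4), (3, -2). Count: 5.

5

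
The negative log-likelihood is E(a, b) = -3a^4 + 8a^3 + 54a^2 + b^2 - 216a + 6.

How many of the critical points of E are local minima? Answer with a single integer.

E separates as a function of a plus a function of b, so ∇E=0 decouples.
∂E/∂a = -12(a - 3)(a - 2)(a + 3) = 0 at a ∈ {-3, 2, 3}; ∂E/∂b = 2b = 0 at b ∈ {0}.
The Hessian is diagonal: diag(E_aa, E_bb). Second derivatives: E_aa(-3)=-360, E_aa(2)=60, E_aa(3)=-72; E_bb(0)=2.
Local minima occur where both diagonal entries positive: (2, 0). Count: 1.

1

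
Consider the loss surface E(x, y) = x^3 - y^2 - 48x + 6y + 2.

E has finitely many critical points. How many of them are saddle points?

E separates as a function of x plus a function of y, so ∇E=0 decouples.
∂E/∂x = 3(x - 4)(x + 4) = 0 at x ∈ {-4, 4}; ∂E/∂y = -2(y - 3) = 0 at y ∈ {3}.
The Hessian is diagonal: diag(E_xx, E_yy). Second derivatives: E_xx(-4)=-24, E_xx(4)=24; E_yy(3)=-2.
Saddle points occur where the two diagonal entries have opposite signs: (4, 3). Count: 1.

1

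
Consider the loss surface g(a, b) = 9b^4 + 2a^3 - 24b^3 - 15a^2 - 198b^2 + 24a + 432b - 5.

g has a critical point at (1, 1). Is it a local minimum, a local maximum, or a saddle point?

local maximum

The mixed partial ∂²g/∂a∂b is 0, so the Hessian at any point is diag(g_aa, g_bb) = diag(6(2a - 5), 36(3b^2 - 4b - 11)).
At (1, 1): H = diag(-18, -432).
Both eigenvalues are negative, so H is negative definite: a local maximum.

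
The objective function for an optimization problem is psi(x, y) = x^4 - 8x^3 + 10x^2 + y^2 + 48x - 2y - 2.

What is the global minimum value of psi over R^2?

psi(x,y) separates as P(x) + Q(y) − 2, so its minimum is min P + min Q − 2.
P'(x) = 4(x - 4)(x - 3)(x + 1) vanishes at x ∈ {-1, 3, 4}; Q'(y) = 2y - 2 vanishes at y ∈ {1}.
Local minima of P (where P''>0): P(-1)=-29, P(4)=96. Local minima of Q: Q(1)=-1.
So the global minimum of psi is P(-1) + Q(1) − 2 = -29 − 1 − 2 = -32, attained at (-1, 1).

-32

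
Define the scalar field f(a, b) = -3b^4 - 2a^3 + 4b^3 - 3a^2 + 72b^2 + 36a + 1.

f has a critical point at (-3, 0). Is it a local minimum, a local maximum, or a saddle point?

The mixed partial ∂²f/∂a∂b is 0, so the Hessian at any point is diag(f_aa, f_bb) = diag(-6(2a + 1), 12(-3b^2 + 2b + 12)).
At (-3, 0): H = diag(30, 144).
Both eigenvalues are positive, so H is positive definite: a local minimum.

local minimum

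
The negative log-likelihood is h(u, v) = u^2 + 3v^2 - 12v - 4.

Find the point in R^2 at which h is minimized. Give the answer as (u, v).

(0, 2)

h(u,v) separates as P(u) + Q(v) − 4, so its minimum is min P + min Q − 4.
P'(u) = 2u vanishes at u ∈ {0}; Q'(v) = 6v - 12 vanishes at v ∈ {2}.
Local minima of P (where P''>0): P(0)=0. Local minima of Q: Q(2)=-12.
So the global minimum of h is P(0) + Q(2) − 4 = 0 − 12 − 4 = -16, attained at (0, 2).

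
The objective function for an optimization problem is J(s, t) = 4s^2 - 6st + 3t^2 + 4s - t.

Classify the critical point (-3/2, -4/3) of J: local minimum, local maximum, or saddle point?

The Hessian of J is constant: H = [[8, -6], [-6, 6]].
det(H) = 8·6 − (-6)² = 12.
det(H) > 0 and tr(H) = 14 > 0, so H is positive definite and the point is a local minimum.

local minimum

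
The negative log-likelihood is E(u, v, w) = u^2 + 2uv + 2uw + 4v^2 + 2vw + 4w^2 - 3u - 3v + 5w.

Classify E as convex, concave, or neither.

E is quadratic, so its Hessian is the constant matrix H = [[2, 2, 2], [2, 8, 2], [2, 2, 8]].
Leading principal minors: 2, 12, 72.
All positive ⇒ H ≻ 0 ⇒ convex.

convex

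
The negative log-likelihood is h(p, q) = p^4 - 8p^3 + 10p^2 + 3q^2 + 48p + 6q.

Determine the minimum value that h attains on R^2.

h(p,q) separates as A(p) + B(q), so its minimum is min A + min B.
A'(p) = 4(p - 4)(p - 3)(p + 1) vanishes at p ∈ {-1, 3, 4}; B'(q) = 6q + 6 vanishes at q ∈ {-1}.
Local minima of A (where A''>0): A(-1)=-29, A(4)=96. Local minima of B: B(-1)=-3.
So the global minimum of h is A(-1) + B(-1) = -29 − 3 = -32, attained at (-1, -1).

-32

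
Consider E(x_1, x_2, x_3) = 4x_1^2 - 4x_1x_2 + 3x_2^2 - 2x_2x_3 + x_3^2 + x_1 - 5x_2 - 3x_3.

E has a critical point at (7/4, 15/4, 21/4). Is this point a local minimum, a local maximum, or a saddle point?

The Hessian is constant: H = [[8, -4, 0], [-4, 6, -2], [0, -2, 2]].
Leading principal minors: Δ₁ = 8, Δ₂ = 32, Δ₃ = 32.
All leading minors are positive, so H is positive definite: a local minimum.

local minimum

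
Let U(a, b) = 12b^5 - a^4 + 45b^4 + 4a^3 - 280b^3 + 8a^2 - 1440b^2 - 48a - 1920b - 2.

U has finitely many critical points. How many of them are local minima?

U separates as a function of a plus a function of b, so ∇U=0 decouples.
∂U/∂a = -4(a - 3)(a - 2)(a + 2) = 0 at a ∈ {-2, 2, 3}; ∂U/∂b = 60(b - 4)(b + 1)(b + 2)(b + 4) = 0 at b ∈ {-4, -2, -1, 4}.
The Hessian is diagonal: diag(U_aa, U_bb). Second derivatives: U_aa(-2)=-80, U_aa(2)=16, U_aa(3)=-20; U_bb(-4)=-2880, U_bb(-2)=720, U_bb(-1)=-900, U_bb(4)=14400.
Local minima occur where both diagonal entries positive: (2, -2), (2, 4). Count: 2.

2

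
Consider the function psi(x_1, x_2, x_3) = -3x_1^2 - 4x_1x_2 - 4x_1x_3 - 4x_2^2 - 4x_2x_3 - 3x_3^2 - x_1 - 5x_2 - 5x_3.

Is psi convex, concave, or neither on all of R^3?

concave

psi is quadratic, so its Hessian is the constant matrix H = [[-6, -4, -4], [-4, -8, -4], [-4, -4, -6]].
Leading principal minors: -6, 32, -96.
Signs alternate −, +, − ⇒ H ≺ 0 ⇒ concave.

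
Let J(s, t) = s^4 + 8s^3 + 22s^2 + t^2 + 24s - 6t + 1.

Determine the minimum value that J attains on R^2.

-17

J(s,t) separates as P(s) + Q(t) + 1, so its minimum is min P + min Q + 1.
P'(s) = 4(s + 1)(s + 2)(s + 3) vanishes at s ∈ {-3, -2, -1}; Q'(t) = 2(t - 3) vanishes at t ∈ {3}.
Local minima of P (where P''>0): P(-3)=-9, P(-1)=-9. Local minima of Q: Q(3)=-9.
So the global minimum of J is P(-3) + Q(3) + 1 = -9 − 9 + 1 = -17, attained at (-3, 3).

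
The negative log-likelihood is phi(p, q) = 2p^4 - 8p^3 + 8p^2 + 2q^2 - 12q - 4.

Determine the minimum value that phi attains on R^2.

phi(p,q) separates as A(p) + B(q) − 4, so its minimum is min A + min B − 4.
A'(p) = 8p(p - 2)(p - 1) vanishes at p ∈ {0, 1, 2}; B'(q) = 4q - 12 vanishes at q ∈ {3}.
Local minima of A (where A''>0): A(0)=0, A(2)=0. Local minima of B: B(3)=-18.
So the global minimum of phi is A(0) + B(3) − 4 = 0 − 18 − 4 = -22, attained at (0, 3).

-22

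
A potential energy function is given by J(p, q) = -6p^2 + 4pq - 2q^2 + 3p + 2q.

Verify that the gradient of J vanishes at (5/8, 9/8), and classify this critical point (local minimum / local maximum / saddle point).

∇J = (-12p + 4q + 3, 4p - 4q + 2); substituting (5/8, 9/8) gives ∇J = (0, 0), so (5/8, 9/8) is indeed a critical point.
The Hessian of J is constant: H = [[-12, 4], [4, -4]].
det(H) = (-12)·(-4) − 4² = 32.
det(H) > 0 and tr(H) = -16 < 0, so H is negative definite and the point is a local maximum.

local maximum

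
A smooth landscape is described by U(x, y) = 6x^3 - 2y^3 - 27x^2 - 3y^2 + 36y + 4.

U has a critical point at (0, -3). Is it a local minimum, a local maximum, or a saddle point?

saddle point

The mixed partial ∂²U/∂x∂y is 0, so the Hessian at any point is diag(U_xx, U_yy) = diag(18(2x - 3), -6(2y + 1)).
At (0, -3): H = diag(-54, 30).
The eigenvalues have opposite signs, so H is indefinite: a saddle point.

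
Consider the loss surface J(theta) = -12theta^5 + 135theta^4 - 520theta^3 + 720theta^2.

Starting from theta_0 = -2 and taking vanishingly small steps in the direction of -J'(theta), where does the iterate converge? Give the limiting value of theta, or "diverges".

0

J'(theta) = -60theta(theta - 4)(theta - 3)(theta - 2), so J'(-2) = -14400.
Gradient descent moves in the -J' direction, i.e. theta is increasing.
The nearest critical point in that direction is theta = 0, where J'' = 1440 > 0 (a local minimum). The iterate converges there.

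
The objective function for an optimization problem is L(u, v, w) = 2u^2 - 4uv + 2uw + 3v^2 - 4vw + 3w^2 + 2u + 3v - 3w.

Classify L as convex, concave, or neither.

L is quadratic, so its Hessian is the constant matrix H = [[4, -4, 2], [-4, 6, -4], [2, -4, 6]].
Leading principal minors: 4, 8, 24.
All positive ⇒ H ≻ 0 ⇒ convex.

convex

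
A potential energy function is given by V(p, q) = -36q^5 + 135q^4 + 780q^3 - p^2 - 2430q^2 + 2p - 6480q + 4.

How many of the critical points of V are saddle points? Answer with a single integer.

2

V separates as a function of p plus a function of q, so ∇V=0 decouples.
∂V/∂p = -2(p - 1) = 0 at p ∈ {1}; ∂V/∂q = -180(q - 4)(q - 3)(q + 1)(q + 3) = 0 at q ∈ {-3, -1, 3, 4}.
The Hessian is diagonal: diag(V_pp, V_qq). Second derivatives: V_pp(1)=-2; V_qq(-3)=15120, V_qq(-1)=-7200, V_qq(3)=4320, V_qq(4)=-6300.
Saddle points occur where the two diagonal entries have opposite signs: (1, -3), (1, 3). Count: 2.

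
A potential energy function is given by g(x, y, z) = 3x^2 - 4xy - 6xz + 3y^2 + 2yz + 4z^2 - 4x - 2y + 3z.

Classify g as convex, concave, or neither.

convex

g is quadratic, so its Hessian is the constant matrix H = [[6, -4, -6], [-4, 6, 2], [-6, 2, 8]].
Leading principal minors: 6, 20, 16.
All positive ⇒ H ≻ 0 ⇒ convex.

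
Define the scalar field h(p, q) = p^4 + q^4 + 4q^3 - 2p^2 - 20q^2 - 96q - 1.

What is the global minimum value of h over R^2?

-281

h(p,q) separates as A(p) + B(q) − 1, so its minimum is min A + min B − 1.
A'(p) = 4p(p - 1)(p + 1) vanishes at p ∈ {-1, 0, 1}; B'(q) = 4(q - 3)(q + 2)(q + 4) vanishes at q ∈ {-4, -2, 3}.
Local minima of A (where A''>0): A(-1)=-1, A(1)=-1. Local minima of B: B(-4)=64, B(3)=-279.
So the global minimum of h is A(-1) + B(3) − 1 = -1 − 279 − 1 = -281, attained at (-1, 3).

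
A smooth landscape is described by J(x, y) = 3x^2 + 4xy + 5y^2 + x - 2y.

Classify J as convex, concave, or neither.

J is quadratic, so its Hessian is the constant matrix H = [[6, 4], [4, 10]].
det(H) = 44, tr(H) = 16.
det(H) > 0 and tr(H) > 0, so H is positive definite everywhere: convex.

convex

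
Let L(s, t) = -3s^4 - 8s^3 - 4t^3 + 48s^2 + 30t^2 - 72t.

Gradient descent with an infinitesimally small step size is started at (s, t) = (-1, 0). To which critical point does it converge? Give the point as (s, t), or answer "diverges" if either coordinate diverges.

L is separable, so gradient descent decouples: s follows -∂L/∂s, t follows -∂L/∂t.
∂L/∂s = -12s(s - 2)(s + 4); at s=-1 this is -108, so s increases.
∂L/∂t = -12(t - 3)(t - 2); at t=0 this is -72, so t increases.
s converges to its nearest critical value 0 (a local min of the s-part); t converges to 2. The iterate converges to (0, 2).

(0, 2)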